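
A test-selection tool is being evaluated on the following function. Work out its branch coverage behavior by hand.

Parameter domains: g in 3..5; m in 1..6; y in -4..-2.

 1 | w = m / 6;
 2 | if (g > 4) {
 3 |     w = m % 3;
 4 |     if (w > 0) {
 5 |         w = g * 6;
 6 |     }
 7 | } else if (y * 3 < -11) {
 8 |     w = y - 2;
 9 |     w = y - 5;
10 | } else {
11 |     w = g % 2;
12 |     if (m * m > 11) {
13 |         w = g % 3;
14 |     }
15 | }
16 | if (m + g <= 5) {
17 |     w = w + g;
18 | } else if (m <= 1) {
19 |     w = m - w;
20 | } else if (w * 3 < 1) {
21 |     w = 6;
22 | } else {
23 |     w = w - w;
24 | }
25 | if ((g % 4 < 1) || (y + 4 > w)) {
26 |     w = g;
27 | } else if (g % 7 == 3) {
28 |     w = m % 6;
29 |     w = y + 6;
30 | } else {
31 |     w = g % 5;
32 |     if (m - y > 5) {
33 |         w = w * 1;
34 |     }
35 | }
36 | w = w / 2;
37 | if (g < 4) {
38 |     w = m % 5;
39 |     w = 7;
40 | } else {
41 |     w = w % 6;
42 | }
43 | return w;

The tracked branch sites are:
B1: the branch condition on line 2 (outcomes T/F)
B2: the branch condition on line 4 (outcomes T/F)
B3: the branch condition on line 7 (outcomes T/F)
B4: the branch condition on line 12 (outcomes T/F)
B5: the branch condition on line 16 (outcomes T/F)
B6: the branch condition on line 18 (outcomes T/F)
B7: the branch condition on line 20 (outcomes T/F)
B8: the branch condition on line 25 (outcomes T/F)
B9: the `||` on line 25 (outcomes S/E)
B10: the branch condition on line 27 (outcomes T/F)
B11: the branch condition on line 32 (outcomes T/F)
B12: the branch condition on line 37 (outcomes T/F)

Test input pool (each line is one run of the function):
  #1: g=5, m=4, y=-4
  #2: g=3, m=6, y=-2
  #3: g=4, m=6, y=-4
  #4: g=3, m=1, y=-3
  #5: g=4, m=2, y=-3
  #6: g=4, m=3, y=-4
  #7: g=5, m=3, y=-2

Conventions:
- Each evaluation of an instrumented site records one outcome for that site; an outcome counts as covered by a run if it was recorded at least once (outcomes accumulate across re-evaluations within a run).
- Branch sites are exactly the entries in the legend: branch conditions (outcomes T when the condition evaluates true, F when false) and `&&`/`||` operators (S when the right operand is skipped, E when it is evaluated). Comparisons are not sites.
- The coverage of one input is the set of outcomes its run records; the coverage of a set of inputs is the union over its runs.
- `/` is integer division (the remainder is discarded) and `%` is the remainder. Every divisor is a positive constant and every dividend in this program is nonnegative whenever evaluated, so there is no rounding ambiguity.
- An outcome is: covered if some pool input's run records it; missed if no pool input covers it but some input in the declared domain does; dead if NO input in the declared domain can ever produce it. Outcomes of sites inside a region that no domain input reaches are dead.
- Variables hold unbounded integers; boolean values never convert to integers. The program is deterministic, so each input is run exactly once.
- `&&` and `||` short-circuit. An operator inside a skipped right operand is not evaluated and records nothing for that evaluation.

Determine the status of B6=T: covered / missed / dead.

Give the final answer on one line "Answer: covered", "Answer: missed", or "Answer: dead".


no pool input records B6=T
but domain input (g=5, m=1, y=-4) does record it -> reachable, so missed
Answer: missed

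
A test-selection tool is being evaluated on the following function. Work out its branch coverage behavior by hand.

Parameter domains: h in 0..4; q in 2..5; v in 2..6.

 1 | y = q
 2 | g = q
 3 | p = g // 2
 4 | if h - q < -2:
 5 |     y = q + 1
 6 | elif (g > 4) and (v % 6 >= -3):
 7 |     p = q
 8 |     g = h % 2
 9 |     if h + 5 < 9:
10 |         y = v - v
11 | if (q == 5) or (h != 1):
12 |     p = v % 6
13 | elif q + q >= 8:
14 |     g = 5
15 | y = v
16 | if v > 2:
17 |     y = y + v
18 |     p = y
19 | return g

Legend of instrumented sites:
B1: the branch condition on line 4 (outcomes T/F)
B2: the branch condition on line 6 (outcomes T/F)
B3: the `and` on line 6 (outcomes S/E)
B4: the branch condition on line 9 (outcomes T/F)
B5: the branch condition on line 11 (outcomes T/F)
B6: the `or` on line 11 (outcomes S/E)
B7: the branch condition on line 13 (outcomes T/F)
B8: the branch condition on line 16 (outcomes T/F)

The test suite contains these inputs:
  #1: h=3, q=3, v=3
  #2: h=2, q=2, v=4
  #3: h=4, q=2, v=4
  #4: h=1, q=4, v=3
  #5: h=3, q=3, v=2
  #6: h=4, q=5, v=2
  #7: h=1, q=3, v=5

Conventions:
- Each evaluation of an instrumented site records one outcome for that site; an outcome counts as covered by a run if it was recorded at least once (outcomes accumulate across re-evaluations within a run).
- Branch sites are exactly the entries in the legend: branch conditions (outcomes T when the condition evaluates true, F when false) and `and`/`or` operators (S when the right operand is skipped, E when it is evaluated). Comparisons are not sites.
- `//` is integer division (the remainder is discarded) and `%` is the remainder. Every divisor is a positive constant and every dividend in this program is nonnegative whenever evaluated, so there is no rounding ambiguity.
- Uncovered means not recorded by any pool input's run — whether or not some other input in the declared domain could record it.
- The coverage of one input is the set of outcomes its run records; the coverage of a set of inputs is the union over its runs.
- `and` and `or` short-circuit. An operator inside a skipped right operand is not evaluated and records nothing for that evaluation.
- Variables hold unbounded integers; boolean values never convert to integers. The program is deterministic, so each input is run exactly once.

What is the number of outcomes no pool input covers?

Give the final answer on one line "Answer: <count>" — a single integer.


run #1 (h=3, q=3, v=3) runs B1->F, B3->S, B2->F, B6->E, B5->T, B8->T; records B1=F, B2=F, B3=S, B5=T, B6=E, B8=T
run #2 (h=2, q=2, v=4) runs B1->F, B3->S, B2->F, B6->E, B5->T, B8->T; records B1=F, B2=F, B3=S, B5=T, B6=E, B8=T
run #3 (h=4, q=2, v=4) runs B1->F, B3->S, B2->F, B6->E, B5->T, B8->T; records B1=F, B2=F, B3=S, B5=T, B6=E, B8=T
run #4 (h=1, q=4, v=3) runs B1->T, B6->E, B5->F, B7->T, B8->T; records B1=T, B5=F, B6=E, B7=T, B8=T
run #5 (h=3, q=3, v=2) runs B1->F, B3->S, B2->F, B6->E, B5->T, B8->F; records B1=F, B2=F, B3=S, B5=T, B6=E, B8=F
run #6 (h=4, q=5, v=2) runs B1->F, B3->E, B2->T, B4->F, B6->S, B5->T, B8->F; records B1=F, B2=T, B3=E, B4=F, B5=T, B6=S, B8=F
run #7 (h=1, q=3, v=5) runs B1->F, B3->S, B2->F, B6->E, B5->F, B7->F, B8->T; records B1=F, B2=F, B3=S, B5=F, B6=E, B7=F, B8=T
union over the pool: B1=T, B1=F, B2=T, B2=F, B3=S, B3=E, B4=F, B5=T, B5=F, B6=S, B6=E, B7=T, B7=F, B8=T, B8=F
uncovered (1 of 16): B4=T
Answer: 1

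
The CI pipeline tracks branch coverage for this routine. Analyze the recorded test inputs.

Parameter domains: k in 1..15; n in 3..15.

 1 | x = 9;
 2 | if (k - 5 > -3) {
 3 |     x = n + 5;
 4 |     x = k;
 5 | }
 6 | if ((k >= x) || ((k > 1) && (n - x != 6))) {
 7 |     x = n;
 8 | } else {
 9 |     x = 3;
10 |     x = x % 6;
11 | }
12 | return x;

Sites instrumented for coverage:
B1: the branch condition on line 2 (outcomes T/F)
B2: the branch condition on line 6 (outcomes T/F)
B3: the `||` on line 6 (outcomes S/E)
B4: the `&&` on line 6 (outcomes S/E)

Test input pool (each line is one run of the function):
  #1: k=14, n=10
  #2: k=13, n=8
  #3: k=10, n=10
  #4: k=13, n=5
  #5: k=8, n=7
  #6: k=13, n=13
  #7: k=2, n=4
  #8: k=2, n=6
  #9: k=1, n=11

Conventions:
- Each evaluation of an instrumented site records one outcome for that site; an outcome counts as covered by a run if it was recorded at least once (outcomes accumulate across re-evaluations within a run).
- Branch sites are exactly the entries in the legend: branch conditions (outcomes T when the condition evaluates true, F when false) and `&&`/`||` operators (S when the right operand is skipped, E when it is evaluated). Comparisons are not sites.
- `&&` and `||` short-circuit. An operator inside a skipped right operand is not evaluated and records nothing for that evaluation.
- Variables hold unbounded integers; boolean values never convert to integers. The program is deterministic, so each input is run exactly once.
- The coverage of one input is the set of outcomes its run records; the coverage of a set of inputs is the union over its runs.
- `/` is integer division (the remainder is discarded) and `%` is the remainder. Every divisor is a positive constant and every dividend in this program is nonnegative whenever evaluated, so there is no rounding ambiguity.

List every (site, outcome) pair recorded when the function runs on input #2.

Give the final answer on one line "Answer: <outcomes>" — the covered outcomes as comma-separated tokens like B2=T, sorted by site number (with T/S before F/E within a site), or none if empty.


Event log for input #2 (k=13, n=8):
  B1->T, B3->S, B2->T
as a set, this run covers: B1=T, B2=T, B3=S
Answer: B1=T, B2=T, B3=S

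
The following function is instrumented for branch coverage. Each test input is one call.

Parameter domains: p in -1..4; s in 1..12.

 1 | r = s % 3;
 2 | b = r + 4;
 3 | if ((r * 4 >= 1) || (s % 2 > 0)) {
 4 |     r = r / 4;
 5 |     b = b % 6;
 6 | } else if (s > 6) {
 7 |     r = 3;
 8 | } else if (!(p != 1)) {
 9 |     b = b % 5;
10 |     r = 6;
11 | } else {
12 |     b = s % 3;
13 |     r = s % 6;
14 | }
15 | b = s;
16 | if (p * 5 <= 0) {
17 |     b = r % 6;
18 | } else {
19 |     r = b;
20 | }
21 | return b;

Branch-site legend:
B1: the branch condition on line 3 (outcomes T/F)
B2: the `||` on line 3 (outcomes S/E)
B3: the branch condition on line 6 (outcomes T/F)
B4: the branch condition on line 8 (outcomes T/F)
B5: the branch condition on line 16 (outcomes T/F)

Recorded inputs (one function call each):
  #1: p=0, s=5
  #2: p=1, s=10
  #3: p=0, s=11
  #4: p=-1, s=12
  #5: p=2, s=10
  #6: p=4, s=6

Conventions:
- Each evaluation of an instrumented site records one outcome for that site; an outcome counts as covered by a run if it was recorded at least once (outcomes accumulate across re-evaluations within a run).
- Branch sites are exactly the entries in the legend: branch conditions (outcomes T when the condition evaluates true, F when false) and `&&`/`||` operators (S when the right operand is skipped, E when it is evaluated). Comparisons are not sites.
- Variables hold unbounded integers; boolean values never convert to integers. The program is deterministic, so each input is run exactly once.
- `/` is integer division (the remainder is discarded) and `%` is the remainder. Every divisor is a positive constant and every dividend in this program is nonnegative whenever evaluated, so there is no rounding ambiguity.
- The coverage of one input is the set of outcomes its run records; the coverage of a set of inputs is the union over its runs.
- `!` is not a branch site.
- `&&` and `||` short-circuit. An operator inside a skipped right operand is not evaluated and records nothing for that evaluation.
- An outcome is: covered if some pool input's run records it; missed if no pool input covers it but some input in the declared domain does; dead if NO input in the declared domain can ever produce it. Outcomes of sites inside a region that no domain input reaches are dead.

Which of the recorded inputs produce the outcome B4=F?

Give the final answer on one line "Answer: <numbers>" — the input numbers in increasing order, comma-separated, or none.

input #1 (p=0, s=5): never hits B4=F
input #2 (p=1, s=10): never hits B4=F
input #3 (p=0, s=11): never hits B4=F
input #4 (p=-1, s=12): never hits B4=F
input #5 (p=2, s=10): never hits B4=F
input #6 (p=4, s=6): hits B4=F

Answer: 6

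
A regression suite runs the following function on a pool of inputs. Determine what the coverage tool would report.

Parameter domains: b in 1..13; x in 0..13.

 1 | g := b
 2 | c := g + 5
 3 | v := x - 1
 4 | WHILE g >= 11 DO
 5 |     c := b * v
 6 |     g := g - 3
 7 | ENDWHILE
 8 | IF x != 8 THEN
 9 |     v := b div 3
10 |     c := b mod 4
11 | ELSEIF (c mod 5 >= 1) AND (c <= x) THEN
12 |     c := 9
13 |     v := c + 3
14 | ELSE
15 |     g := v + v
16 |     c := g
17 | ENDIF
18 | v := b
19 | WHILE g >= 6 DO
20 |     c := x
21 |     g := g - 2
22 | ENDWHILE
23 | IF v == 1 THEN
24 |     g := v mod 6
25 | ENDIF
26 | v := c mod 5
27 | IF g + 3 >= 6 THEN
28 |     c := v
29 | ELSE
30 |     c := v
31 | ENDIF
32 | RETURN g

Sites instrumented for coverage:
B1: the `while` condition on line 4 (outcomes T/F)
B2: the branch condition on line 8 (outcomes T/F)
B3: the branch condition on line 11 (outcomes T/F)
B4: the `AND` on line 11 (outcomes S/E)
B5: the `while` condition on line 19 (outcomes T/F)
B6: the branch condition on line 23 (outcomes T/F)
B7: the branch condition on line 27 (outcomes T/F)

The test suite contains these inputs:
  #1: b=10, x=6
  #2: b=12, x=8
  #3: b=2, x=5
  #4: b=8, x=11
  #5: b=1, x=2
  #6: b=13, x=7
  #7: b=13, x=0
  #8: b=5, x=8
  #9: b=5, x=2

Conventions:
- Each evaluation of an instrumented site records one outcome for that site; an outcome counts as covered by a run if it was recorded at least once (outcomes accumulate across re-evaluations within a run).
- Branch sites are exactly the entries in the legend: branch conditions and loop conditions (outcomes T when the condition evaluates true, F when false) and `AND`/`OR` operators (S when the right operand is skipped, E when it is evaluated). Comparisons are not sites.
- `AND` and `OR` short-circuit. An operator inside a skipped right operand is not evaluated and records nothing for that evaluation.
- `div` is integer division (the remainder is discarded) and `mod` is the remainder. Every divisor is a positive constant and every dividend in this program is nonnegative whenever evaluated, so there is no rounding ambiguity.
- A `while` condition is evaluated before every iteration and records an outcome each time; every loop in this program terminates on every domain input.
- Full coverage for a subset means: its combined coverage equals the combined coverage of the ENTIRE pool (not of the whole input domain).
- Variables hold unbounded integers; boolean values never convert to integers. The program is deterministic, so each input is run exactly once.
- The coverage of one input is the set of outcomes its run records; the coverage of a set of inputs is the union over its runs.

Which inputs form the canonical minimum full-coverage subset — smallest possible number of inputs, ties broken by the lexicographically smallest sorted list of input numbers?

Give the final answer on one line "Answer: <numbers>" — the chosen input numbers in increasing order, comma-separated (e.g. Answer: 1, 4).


#1 (b=10, x=6) -> B1->F, B2->T, B5->T, B5->T, B5->T, B5->F, B6->F, B7->T; covered: B1=F, B2=T, B5=T, B5=F, B6=F, B7=T
#2 (b=12, x=8) -> B1->T, B1->F, B2->F, B4->E, B3->F, B5->T, B5->T, B5->T, B5->T, B5->T, B5->F, B6->F, B7->T; covered: B1=T, B1=F, B2=F, B3=F, B4=E, B5=T, B5=F, B6=F, B7=T
#3 (b=2, x=5) -> B1->F, B2->T, B5->F, B6->F, B7->F; covered: B1=F, B2=T, B5=F, B6=F, B7=F
#4 (b=8, x=11) -> B1->F, B2->T, B5->T, B5->T, B5->F, B6->F, B7->T; covered: B1=F, B2=T, B5=T, B5=F, B6=F, B7=T
#5 (b=1, x=2) -> B1->F, B2->T, B5->F, B6->T, B7->F; covered: B1=F, B2=T, B5=F, B6=T, B7=F
#6 (b=13, x=7) -> B1->T, B1->F, B2->T, B5->T, B5->T, B5->T, B5->F, B6->F, B7->T; covered: B1=T, B1=F, B2=T, B5=T, B5=F, B6=F, B7=T
#7 (b=13, x=0) -> B1->T, B1->F, B2->T, B5->T, B5->T, B5->T, B5->F, B6->F, B7->T; covered: B1=T, B1=F, B2=T, B5=T, B5=F, B6=F, B7=T
#8 (b=5, x=8) -> B1->F, B2->F, B4->S, B3->F, B5->T, B5->T, B5->T, B5->T, B5->T, B5->F, B6->F, B7->T; covered: B1=F, B2=F, B3=F, B4=S, B5=T, B5=F, B6=F, B7=T
#9 (b=5, x=2) -> B1->F, B2->T, B5->F, B6->F, B7->T; covered: B1=F, B2=T, B5=F, B6=F, B7=T
union over all inputs: B1=T, B1=F, B2=T, B2=F, B3=F, B4=S, B4=E, B5=T, B5=F, B6=T, B6=F, B7=T, B7=F (13 outcomes)
every size-1 subset falls short of the 13 outcomes (best: 9/13)
every size-2 subset falls short of the 13 outcomes (best: 12/13)
inputs {2, 5, 8} (size 3) cover everything; no size-3 subset with a lexicographically smaller index list covers all 13
Answer: 2, 5, 8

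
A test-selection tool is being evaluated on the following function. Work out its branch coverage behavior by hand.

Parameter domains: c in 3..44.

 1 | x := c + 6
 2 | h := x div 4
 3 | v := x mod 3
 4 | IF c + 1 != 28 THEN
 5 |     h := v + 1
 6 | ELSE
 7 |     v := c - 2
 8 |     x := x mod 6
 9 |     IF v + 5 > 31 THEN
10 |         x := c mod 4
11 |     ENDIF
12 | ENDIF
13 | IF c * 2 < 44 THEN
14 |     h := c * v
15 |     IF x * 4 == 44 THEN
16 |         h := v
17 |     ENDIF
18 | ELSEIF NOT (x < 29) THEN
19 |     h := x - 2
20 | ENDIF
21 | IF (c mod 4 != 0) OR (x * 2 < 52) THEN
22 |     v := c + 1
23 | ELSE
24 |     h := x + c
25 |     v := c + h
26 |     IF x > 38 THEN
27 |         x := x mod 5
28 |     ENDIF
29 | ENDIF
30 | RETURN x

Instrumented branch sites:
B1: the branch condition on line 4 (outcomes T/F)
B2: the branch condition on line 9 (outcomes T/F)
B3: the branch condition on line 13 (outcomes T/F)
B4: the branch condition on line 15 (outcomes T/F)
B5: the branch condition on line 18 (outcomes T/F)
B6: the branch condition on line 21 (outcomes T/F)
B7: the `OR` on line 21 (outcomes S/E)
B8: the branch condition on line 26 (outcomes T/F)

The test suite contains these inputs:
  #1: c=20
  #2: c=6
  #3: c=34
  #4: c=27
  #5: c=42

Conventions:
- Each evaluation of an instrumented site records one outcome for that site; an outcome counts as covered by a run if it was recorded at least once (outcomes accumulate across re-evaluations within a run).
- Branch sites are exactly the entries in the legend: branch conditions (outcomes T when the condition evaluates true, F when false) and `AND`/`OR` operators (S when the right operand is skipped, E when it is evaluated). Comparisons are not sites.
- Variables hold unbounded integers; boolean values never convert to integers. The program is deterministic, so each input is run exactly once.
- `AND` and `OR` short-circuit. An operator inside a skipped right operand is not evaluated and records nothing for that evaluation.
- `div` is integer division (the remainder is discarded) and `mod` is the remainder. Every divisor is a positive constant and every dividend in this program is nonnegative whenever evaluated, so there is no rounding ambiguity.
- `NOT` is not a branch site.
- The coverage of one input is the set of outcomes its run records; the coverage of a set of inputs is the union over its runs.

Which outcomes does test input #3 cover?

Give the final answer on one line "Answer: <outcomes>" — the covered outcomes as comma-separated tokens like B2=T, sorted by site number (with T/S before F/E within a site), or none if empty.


Running input #3 (c=34), event by event:
  B1->T, B3->F, B5->T, B7->S, B6->T
distinct outcomes covered: B1=T, B3=F, B5=T, B6=T, B7=S
Answer: B1=T, B3=F, B5=T, B6=T, B7=S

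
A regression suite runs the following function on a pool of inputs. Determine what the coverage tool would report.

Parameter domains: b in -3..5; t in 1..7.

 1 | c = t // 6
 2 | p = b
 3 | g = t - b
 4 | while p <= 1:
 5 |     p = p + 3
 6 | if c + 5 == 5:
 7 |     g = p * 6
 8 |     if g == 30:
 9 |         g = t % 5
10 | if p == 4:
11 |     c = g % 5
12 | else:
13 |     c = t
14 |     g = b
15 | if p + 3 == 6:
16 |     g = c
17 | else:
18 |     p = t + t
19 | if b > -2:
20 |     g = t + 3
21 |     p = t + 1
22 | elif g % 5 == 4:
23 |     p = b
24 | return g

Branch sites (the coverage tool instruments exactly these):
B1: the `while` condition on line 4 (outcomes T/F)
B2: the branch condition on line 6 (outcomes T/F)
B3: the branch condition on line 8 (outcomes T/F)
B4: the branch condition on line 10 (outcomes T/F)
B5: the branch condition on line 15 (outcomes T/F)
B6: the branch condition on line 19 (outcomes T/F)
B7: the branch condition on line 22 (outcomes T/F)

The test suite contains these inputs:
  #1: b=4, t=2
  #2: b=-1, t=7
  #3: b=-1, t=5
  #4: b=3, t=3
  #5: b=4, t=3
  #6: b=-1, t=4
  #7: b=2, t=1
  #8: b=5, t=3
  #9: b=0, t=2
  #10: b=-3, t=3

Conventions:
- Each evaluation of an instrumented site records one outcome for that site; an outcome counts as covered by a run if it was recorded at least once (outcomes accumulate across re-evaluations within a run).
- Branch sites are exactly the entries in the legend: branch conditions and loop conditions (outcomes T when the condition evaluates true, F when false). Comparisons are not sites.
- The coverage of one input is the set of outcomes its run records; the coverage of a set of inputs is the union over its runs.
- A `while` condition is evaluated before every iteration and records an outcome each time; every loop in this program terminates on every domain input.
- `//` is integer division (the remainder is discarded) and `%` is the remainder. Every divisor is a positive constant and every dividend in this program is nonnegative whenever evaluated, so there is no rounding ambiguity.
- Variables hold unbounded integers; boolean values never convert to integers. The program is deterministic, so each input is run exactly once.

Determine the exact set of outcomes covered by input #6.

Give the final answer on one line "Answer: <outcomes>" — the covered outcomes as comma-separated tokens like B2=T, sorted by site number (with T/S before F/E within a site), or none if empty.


Running input #6 (b=-1, t=4), event by event:
  B1->T, B1->F, B2->T, B3->F, B4->F, B5->F, B6->T
deduplicating events, the covered set is: B1=T, B1=F, B2=T, B3=F, B4=F, B5=F, B6=T
Answer: B1=T, B1=F, B2=T, B3=F, B4=F, B5=F, B6=T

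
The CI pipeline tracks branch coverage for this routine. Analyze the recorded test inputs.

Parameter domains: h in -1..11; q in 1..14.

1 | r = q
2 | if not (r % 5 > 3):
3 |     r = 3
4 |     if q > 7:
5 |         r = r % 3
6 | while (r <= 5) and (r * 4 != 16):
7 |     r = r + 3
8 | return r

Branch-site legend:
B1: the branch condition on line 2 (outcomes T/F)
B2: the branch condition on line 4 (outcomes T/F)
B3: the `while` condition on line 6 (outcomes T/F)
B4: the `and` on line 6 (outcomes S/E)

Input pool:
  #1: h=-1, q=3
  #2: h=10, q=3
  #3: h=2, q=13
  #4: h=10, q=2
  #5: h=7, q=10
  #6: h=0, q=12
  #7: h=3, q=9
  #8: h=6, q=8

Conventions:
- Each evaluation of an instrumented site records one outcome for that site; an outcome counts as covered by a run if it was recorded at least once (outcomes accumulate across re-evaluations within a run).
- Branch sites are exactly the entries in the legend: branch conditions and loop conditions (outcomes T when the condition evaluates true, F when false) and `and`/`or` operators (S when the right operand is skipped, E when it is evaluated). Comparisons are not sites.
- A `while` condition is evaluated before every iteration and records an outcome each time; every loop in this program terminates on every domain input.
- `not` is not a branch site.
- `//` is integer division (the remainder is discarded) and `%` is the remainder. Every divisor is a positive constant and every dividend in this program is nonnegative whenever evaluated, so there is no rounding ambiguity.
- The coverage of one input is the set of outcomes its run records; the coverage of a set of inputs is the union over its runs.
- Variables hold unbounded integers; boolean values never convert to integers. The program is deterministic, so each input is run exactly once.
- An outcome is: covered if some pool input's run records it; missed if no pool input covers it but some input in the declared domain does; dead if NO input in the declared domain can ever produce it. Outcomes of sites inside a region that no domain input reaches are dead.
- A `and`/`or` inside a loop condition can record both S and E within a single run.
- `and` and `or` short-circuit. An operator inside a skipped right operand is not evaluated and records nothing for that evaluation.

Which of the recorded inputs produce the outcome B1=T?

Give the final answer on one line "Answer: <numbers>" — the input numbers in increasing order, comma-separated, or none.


input #1 (h=-1, q=3): records B1=T
input #2 (h=10, q=3): records B1=T
input #3 (h=2, q=13): records B1=T
input #4 (h=10, q=2): records B1=T
input #5 (h=7, q=10): records B1=T
input #6 (h=0, q=12): records B1=T
input #7 (h=3, q=9): does not record B1=T
input #8 (h=6, q=8): records B1=T
Answer: 1, 2, 3, 4, 5, 6, 8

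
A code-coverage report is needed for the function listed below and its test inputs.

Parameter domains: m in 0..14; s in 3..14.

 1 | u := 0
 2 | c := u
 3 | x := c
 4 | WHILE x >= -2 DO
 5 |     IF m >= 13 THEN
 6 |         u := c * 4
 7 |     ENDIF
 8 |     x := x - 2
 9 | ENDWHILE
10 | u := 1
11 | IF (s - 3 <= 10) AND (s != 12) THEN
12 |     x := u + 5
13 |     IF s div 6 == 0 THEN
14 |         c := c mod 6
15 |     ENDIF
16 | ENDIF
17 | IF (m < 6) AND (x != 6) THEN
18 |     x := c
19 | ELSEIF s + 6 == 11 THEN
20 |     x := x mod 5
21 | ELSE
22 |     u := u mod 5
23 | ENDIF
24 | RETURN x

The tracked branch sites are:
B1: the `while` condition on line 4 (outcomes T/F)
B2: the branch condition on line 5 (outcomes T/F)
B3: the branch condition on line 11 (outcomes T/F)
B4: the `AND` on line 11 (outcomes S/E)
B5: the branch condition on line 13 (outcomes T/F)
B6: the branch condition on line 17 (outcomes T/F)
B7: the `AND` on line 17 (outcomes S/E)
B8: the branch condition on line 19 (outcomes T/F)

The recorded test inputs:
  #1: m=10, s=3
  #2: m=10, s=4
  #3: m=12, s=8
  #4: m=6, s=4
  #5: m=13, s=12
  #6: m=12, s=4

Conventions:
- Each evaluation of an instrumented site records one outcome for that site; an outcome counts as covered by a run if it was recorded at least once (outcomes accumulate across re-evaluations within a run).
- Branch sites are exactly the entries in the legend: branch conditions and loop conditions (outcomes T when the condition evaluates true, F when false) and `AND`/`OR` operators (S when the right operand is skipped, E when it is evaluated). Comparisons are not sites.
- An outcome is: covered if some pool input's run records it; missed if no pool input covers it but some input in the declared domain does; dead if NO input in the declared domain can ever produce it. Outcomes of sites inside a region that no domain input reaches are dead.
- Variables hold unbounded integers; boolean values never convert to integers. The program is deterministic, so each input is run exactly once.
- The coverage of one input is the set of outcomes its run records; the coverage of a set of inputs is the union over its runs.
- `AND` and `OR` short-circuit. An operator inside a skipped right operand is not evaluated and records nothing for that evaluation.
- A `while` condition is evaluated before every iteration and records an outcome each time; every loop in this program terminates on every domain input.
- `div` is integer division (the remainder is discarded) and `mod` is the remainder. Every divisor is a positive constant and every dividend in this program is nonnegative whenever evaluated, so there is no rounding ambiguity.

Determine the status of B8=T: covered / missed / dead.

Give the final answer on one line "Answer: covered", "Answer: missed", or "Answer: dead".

no pool input records B8=T
but domain input (m=0, s=5) does record it -> reachable, so missed

Answer: missed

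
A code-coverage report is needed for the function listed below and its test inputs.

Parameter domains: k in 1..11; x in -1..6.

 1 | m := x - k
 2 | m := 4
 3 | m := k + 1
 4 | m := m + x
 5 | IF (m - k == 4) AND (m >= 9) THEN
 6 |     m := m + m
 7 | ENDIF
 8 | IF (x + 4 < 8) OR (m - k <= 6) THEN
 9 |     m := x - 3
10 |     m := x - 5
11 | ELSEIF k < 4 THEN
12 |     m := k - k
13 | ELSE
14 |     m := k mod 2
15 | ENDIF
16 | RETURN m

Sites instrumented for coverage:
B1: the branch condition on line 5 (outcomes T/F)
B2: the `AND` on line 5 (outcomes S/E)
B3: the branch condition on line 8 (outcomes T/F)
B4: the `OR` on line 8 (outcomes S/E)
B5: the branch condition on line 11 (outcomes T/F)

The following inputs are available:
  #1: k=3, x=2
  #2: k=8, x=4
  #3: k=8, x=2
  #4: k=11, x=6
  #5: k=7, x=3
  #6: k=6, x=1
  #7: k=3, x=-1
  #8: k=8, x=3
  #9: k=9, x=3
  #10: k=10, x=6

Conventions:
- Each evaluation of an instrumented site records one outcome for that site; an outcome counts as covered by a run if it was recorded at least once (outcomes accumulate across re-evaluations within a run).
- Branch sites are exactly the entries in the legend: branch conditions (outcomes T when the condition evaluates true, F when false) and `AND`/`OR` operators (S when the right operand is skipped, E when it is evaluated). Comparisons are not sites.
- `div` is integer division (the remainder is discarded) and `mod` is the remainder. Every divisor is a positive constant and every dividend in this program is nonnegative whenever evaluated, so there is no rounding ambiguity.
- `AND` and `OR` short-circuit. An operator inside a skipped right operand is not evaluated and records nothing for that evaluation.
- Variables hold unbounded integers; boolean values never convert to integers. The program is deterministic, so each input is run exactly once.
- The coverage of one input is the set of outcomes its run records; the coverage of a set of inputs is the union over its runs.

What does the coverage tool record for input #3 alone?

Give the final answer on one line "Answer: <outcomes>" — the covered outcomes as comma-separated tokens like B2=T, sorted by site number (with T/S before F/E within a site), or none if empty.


Simulating input #3 (k=8, x=2) step by step:
  B2->S, B1->F, B4->S, B3->T
deduplicating events, the covered set is: B1=F, B2=S, B3=T, B4=S
Answer: B1=F, B2=S, B3=T, B4=S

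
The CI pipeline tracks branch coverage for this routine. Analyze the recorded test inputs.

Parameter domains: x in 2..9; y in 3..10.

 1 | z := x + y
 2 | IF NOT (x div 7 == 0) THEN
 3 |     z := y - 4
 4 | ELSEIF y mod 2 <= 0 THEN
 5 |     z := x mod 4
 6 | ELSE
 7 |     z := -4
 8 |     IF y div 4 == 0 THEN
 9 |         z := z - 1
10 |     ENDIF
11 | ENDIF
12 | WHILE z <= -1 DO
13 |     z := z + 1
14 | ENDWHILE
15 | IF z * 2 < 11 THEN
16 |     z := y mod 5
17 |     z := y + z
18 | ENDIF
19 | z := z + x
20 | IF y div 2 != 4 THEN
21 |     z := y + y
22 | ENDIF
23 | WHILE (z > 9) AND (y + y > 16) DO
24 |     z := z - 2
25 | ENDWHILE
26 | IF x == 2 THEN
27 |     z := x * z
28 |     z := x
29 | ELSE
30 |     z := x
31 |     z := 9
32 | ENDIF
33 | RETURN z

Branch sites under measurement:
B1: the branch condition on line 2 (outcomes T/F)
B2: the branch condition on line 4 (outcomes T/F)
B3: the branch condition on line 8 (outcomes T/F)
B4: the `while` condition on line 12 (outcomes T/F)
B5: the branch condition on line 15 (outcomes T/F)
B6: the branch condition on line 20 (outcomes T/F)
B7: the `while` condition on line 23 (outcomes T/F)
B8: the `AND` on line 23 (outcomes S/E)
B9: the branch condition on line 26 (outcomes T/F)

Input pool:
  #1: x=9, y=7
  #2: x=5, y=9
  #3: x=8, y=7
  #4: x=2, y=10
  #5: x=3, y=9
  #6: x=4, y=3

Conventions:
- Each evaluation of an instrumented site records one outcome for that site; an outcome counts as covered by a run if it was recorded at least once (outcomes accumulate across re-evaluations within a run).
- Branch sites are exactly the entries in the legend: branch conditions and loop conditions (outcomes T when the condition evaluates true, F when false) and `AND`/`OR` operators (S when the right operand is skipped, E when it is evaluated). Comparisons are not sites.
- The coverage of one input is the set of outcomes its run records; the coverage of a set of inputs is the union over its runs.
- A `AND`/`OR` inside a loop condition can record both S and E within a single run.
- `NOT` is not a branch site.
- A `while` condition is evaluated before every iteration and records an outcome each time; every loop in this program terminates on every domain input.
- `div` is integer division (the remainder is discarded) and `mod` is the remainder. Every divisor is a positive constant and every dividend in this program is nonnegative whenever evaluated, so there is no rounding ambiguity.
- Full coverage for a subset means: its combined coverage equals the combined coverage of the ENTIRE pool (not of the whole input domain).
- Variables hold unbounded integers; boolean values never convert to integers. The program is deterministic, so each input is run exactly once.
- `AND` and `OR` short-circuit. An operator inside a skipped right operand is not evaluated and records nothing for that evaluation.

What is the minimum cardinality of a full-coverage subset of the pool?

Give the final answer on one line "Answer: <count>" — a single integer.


input #1 (x=9, y=7): events B1->T, B4->F, B5->T, B6->T, B8->E, B7->F, B9->F; covers B1=T, B4=F, B5=T, B6=T, B7=F, B8=E, B9=F
input #2 (x=5, y=9): events B1->F, B2->F, B3->F, B4->T, B4->T, B4->T, B4->T, B4->F, B5->T, B6->F, B8->E, B7->T, B8->E, B7->T, ...; covers B1=F, B2=F, B3=F, B4=T, B4=F, B5=T, B6=F, B7=T, B7=F, B8=S, B8=E, B9=F
input #3 (x=8, y=7): events B1->T, B4->F, B5->T, B6->T, B8->E, B7->F, B9->F; covers B1=T, B4=F, B5=T, B6=T, B7=F, B8=E, B9=F
input #4 (x=2, y=10): events B1->F, B2->T, B4->F, B5->T, B6->T, B8->E, B7->T, B8->E, B7->T, B8->E, B7->T, B8->E, B7->T, B8->E, ...; covers B1=F, B2=T, B4=F, B5=T, B6=T, B7=T, B7=F, B8=S, B8=E, B9=T
input #5 (x=3, y=9): events B1->F, B2->F, B3->F, B4->T, B4->T, B4->T, B4->T, B4->F, B5->T, B6->F, B8->E, B7->T, B8->E, B7->T, ...; covers B1=F, B2=F, B3=F, B4=T, B4=F, B5=T, B6=F, B7=T, B7=F, B8=S, B8=E, B9=F
input #6 (x=4, y=3): events B1->F, B2->F, B3->T, B4->T, B4->T, B4->T, B4->T, B4->T, B4->F, B5->T, B6->T, B8->S, B7->F, B9->F; covers B1=F, B2=F, B3=T, B4=T, B4=F, B5=T, B6=T, B7=F, B8=S, B9=F
pool-wide coverage (17 outcomes): B1=T, B1=F, B2=T, B2=F, B3=T, B3=F, B4=T, B4=F, B5=T, B6=T, B6=F, B7=T, B7=F, B8=S, B8=E, B9=T, B9=F
every size-1 subset falls short of the 17 outcomes (best: 12/17)
every size-2 subset falls short of the 17 outcomes (best: 15/17)
every size-3 subset falls short of the 17 outcomes (best: 16/17)
inputs {1, 2, 4, 6} (size 4) cover everything; no size-4 subset with a lexicographically smaller index list covers all 17
Answer: 4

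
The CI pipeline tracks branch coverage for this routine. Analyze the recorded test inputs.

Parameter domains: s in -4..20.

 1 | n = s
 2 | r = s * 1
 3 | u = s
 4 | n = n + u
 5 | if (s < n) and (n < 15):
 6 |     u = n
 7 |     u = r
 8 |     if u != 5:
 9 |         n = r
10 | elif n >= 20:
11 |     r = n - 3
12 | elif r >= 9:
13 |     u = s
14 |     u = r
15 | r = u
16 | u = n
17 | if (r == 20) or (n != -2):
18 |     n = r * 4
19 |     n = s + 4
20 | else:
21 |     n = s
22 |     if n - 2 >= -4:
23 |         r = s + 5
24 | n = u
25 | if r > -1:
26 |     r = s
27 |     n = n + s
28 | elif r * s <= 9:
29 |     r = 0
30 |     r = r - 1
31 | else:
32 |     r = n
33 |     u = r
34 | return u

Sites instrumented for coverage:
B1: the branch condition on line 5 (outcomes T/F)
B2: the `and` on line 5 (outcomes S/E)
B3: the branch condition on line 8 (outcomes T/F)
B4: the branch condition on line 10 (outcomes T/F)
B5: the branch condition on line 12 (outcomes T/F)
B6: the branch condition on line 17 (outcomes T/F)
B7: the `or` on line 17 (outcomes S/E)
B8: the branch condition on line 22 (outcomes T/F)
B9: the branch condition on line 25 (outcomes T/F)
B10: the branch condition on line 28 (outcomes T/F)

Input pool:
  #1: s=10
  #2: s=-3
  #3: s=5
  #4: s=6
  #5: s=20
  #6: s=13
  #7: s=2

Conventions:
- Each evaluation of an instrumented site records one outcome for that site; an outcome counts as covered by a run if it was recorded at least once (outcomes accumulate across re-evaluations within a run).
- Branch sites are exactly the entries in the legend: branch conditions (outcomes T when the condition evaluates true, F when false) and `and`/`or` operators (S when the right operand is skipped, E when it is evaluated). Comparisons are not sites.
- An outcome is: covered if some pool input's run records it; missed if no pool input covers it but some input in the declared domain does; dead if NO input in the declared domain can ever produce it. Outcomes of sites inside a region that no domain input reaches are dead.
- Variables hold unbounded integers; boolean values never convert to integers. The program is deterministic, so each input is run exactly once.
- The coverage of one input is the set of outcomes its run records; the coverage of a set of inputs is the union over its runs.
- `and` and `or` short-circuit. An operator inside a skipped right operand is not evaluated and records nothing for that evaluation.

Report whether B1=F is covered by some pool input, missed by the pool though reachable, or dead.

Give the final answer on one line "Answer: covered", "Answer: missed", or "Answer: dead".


B1=F is recorded by pool input(s) 1, 2, 5, 6 -> covered
Answer: covered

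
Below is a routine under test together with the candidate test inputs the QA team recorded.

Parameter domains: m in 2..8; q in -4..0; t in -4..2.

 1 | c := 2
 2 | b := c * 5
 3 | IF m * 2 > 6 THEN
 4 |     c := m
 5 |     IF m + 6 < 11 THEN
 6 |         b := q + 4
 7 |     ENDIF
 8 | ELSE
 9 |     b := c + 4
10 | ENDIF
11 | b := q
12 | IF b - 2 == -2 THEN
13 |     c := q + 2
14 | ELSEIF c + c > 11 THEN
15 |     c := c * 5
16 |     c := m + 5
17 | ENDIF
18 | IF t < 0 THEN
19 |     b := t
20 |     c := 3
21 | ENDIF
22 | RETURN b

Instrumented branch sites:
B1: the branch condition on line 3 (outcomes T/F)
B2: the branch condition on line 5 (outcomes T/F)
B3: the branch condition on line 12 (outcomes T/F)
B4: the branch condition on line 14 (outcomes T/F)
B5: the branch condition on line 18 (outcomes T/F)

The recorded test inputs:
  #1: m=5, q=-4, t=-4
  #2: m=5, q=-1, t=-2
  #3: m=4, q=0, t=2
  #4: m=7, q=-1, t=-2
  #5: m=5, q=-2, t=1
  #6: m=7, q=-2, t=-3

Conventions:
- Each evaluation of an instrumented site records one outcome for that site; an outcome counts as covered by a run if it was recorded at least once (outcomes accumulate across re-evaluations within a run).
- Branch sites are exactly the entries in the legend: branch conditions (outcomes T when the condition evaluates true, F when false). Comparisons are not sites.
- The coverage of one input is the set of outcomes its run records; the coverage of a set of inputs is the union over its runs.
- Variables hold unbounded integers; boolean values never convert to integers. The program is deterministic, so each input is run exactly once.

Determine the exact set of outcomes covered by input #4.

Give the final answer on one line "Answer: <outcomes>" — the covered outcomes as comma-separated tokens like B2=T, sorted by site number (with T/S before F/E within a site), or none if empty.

Running input #4 (m=7, q=-1, t=-2), event by event:
  B1->T, B2->F, B3->F, B4->T, B5->T
deduplicating events, the covered set is: B1=T, B2=F, B3=F, B4=T, B5=T

Answer: B1=T, B2=F, B3=F, B4=T, B5=T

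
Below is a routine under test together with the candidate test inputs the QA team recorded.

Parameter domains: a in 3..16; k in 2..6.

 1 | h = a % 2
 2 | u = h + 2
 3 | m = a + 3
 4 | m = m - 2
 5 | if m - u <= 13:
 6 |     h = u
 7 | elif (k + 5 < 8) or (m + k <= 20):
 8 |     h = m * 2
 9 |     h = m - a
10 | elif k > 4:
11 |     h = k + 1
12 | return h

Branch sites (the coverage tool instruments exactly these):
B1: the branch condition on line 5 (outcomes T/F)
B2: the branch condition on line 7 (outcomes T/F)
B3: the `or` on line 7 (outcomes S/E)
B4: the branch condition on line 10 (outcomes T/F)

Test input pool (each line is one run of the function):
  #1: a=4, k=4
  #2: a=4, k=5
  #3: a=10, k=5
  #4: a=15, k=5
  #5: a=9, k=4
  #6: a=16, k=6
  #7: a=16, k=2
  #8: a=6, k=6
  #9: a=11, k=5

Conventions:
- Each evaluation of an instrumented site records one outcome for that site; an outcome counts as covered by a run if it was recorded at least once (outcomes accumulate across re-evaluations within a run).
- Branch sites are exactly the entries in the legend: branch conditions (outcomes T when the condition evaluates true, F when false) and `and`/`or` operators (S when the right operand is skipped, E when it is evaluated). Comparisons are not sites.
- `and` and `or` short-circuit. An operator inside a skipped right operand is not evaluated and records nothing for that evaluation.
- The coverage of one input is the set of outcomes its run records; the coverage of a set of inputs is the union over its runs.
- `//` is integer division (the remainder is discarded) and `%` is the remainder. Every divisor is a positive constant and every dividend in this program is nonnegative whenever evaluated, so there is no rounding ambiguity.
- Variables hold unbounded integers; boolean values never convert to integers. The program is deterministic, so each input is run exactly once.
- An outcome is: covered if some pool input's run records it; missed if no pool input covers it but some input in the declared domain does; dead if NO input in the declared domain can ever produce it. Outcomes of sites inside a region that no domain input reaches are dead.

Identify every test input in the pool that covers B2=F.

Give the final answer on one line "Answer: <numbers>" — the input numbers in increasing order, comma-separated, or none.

input #1 (a=4, k=4): does not record B2=F
input #2 (a=4, k=5): does not record B2=F
input #3 (a=10, k=5): does not record B2=F
input #4 (a=15, k=5): does not record B2=F
input #5 (a=9, k=4): does not record B2=F
input #6 (a=16, k=6): records B2=F
input #7 (a=16, k=2): does not record B2=F
input #8 (a=6, k=6): does not record B2=F
input #9 (a=11, k=5): does not record B2=F

Answer: 6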